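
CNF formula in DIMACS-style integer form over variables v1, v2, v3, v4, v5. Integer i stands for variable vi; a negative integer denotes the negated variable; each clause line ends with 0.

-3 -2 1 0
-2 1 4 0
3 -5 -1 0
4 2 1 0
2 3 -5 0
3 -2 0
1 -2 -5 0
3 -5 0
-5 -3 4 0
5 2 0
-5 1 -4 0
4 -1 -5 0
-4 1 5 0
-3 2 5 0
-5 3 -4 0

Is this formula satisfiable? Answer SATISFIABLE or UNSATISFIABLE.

SATISFIABLE

Branch on v1: take v1 = True.
Branch on v2: take v2 = True.
  then v3 is forced to True.
For the remaining variables, v4 = True, v5 = True works.
So v1=True  v2=True  v3=True  v4=True  v5=True is a satisfying assignment.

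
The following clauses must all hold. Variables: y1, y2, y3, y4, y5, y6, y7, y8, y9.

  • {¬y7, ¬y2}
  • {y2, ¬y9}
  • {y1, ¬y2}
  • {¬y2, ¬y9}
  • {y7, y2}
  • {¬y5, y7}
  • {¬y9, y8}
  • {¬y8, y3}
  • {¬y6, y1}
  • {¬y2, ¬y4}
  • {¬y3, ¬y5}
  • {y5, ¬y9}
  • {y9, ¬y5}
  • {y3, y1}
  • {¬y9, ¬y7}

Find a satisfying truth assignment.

y1=T, y2=F, y3=T, y4=T, y5=F, y6=T, y7=T, y8=T, y9=F

y1 occurs only positively in the remaining clauses — set y1 = True.
Set y2 = False and propagate.
  then y9 is forced to False.
  then y7 is forced to True.
  then y5 is forced to False.
Try y3 = True.
y4, y6, y8 are now unconstrained; take y4 = True, y6 = True, y8 = True.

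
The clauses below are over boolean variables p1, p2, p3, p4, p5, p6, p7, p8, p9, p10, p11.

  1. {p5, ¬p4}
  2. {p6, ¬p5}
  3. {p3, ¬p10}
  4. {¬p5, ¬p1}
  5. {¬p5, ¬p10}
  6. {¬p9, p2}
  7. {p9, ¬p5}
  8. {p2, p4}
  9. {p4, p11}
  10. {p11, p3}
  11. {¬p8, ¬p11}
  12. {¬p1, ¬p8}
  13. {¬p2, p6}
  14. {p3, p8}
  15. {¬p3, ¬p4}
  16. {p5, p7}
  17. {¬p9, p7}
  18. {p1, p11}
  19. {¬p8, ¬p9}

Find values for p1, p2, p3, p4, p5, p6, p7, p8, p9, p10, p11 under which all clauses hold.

p1=False, p2=True, p3=True, p4=False, p5=False, p6=True, p7=True, p8=False, p9=True, p10=True, p11=True

Check each clause:
  1. {¬p4, p5} — ¬p4 is true.
  2. {p6, ¬p5} — ¬p5 is true.
  3. {¬p10, p3} — p3 is true.
  4. {¬p5, ¬p1} — ¬p5 is true.
  5. {¬p10, ¬p5} — ¬p5 is true.
  6. {¬p9, p2} — p2 is true.
  7. {¬p5, p9} — p9 is true.
  8. {p2, p4} — p2 is true.
  9. {p11, p4} — p11 is true.
  10. {p3, p11} — p3 is true.
  11. {¬p8, ¬p11} — ¬p8 is true.
  12. {¬p8, ¬p1} — ¬p8 is true.
  13. {p6, ¬p2} — p6 is true.
  14. {p3, p8} — p3 is true.
  15. {¬p3, ¬p4} — ¬p4 is true.
  16. {p5, p7} — p7 is true.
  17. {¬p9, p7} — p7 is true.
  18. {p11, p1} — p11 is true.
  19. {¬p9, ¬p8} — ¬p8 is true.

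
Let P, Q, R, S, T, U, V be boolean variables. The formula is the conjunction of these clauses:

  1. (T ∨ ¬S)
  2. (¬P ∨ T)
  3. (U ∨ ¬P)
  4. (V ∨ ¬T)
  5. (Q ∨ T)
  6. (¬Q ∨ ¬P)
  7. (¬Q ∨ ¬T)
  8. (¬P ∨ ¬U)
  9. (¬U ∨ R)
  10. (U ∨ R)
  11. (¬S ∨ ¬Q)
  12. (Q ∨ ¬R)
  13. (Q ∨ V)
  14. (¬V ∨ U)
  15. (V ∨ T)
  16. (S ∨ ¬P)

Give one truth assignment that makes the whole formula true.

P=F, Q=T, R=T, S=F, T=F, U=T, V=T

Check each clause:
  1. (T ∨ ¬S) — ¬S is true.
  2. (¬P ∨ T) — ¬P is true.
  3. (U ∨ ¬P) — U is true.
  4. (V ∨ ¬T) — ¬T is true.
  5. (Q ∨ T) — Q is true.
  6. (¬Q ∨ ¬P) — ¬P is true.
  7. (¬Q ∨ ¬T) — ¬T is true.
  8. (¬U ∨ ¬P) — ¬P is true.
  9. (¬U ∨ R) — R is true.
  10. (U ∨ R) — R is true.
  11. (¬Q ∨ ¬S) — ¬S is true.
  12. (Q ∨ ¬R) — Q is true.
  13. (V ∨ Q) — Q is true.
  14. (U ∨ ¬V) — U is true.
  15. (T ∨ V) — V is true.
  16. (S ∨ ¬P) — ¬P is true.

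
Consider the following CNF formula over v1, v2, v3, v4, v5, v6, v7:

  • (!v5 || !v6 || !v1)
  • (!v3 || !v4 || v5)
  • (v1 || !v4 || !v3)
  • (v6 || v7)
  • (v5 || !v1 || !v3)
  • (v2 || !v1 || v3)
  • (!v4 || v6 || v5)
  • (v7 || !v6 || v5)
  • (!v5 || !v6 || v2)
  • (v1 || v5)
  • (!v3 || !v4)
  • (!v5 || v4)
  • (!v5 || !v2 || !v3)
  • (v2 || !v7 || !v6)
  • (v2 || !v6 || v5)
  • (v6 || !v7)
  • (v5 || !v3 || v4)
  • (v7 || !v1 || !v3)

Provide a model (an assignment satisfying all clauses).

v1=False, v2=True, v3=False, v4=True, v5=True, v6=True, v7=False

Try v1 = False.
  then v5 is forced to True.
  then v4 is forced to True.
  then v3 is forced to False.
Branch on v2: take v2 = True.
For the remaining variables, v6 = True, v7 = False works.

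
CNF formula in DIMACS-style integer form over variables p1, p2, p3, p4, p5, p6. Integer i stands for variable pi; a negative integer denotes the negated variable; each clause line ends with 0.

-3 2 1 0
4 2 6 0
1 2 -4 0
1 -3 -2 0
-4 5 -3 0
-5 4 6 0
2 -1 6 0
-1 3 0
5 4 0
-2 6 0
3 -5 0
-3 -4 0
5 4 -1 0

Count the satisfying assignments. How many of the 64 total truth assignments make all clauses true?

3

The models are:
  p1=0 p2=1 p3=0 p4=1 p5=0 p6=1
  p1=1 p2=0 p3=1 p4=0 p5=1 p6=1
  p1=1 p2=1 p3=1 p4=0 p5=1 p6=1
Count: 3.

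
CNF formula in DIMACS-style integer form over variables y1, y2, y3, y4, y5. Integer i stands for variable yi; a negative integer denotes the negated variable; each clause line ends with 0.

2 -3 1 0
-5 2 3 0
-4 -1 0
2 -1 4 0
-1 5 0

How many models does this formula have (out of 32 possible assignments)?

12

Split on y1, then y2.
  y1=T, y2=T: remaining (y3,y4,y5) ∈ {(F,F,T); (T,F,T)} — 2.
  y1=T, y2=F: a clause becomes empty — 0.
  y1=F, y2=T: y3, y4, y5 free → 2^3 = 8.
  y1=F, y2=F: remaining (y3,y4,y5) ∈ {(F,F,F); (F,T,F)} — 2.
Total: 2 + 0 + 8 + 2 = 12.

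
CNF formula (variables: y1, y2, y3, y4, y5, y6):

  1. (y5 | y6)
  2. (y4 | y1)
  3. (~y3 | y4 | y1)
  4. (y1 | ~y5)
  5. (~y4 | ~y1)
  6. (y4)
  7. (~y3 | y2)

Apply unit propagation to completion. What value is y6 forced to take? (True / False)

True

(y4) is a unit clause: y4 = True.
(~y1 | ~y4): since y4 = True, the clause reduces to (~y1). y1 = False.
(y1 | ~y5) with y1 = False leaves only ~y5, so y5 = False.
From (y5 | y6) and y5 = False: y6 = True.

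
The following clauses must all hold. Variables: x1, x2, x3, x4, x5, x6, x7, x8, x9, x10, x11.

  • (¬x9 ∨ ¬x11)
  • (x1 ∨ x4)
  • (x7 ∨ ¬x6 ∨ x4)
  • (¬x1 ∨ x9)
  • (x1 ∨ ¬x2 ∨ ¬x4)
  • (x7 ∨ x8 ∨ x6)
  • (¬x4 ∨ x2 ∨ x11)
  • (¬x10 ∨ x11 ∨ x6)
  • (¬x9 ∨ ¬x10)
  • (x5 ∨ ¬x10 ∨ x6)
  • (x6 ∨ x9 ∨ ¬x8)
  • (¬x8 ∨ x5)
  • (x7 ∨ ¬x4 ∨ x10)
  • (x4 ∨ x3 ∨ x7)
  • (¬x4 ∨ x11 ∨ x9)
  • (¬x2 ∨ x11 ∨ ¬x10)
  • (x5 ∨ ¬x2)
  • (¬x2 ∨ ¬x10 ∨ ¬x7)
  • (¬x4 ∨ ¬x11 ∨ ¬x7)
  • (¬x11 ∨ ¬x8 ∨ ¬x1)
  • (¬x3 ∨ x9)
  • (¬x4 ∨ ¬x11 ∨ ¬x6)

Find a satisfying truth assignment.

x1=True, x2=True, x3=True, x4=False, x5=True, x6=True, x7=True, x8=True, x9=True, x10=False, x11=False

Check each clause:
  1. (¬x9 ∨ ¬x11) — ¬x11 is true.
  2. (x1 ∨ x4) — x1 is true.
  3. (¬x6 ∨ x7 ∨ x4) — x7 is true.
  4. (x9 ∨ ¬x1) — x9 is true.
  5. (¬x2 ∨ x1 ∨ ¬x4) — x1 is true.
  6. (x8 ∨ x7 ∨ x6) — x8 is true.
  7. (¬x4 ∨ x11 ∨ x2) — x2 is true.
  8. (¬x10 ∨ x6 ∨ x11) — ¬x10 is true.
  9. (¬x9 ∨ ¬x10) — ¬x10 is true.
  10. (¬x10 ∨ x6 ∨ x5) — x5 is true.
  11. (¬x8 ∨ x9 ∨ x6) — x9 is true.
  12. (¬x8 ∨ x5) — x5 is true.
  13. (¬x4 ∨ x10 ∨ x7) — ¬x4 is true.
  14. (x7 ∨ x4 ∨ x3) — x3 is true.
  15. (x9 ∨ x11 ∨ ¬x4) — x9 is true.
  16. (x11 ∨ ¬x10 ∨ ¬x2) — ¬x10 is true.
  17. (¬x2 ∨ x5) — x5 is true.
  18. (¬x10 ∨ ¬x7 ∨ ¬x2) — ¬x10 is true.
  19. (¬x7 ∨ ¬x4 ∨ ¬x11) — ¬x4 is true.
  20. (¬x8 ∨ ¬x11 ∨ ¬x1) — ¬x11 is true.
  21. (¬x3 ∨ x9) — x9 is true.
  22. (¬x6 ∨ ¬x11 ∨ ¬x4) — ¬x4 is true.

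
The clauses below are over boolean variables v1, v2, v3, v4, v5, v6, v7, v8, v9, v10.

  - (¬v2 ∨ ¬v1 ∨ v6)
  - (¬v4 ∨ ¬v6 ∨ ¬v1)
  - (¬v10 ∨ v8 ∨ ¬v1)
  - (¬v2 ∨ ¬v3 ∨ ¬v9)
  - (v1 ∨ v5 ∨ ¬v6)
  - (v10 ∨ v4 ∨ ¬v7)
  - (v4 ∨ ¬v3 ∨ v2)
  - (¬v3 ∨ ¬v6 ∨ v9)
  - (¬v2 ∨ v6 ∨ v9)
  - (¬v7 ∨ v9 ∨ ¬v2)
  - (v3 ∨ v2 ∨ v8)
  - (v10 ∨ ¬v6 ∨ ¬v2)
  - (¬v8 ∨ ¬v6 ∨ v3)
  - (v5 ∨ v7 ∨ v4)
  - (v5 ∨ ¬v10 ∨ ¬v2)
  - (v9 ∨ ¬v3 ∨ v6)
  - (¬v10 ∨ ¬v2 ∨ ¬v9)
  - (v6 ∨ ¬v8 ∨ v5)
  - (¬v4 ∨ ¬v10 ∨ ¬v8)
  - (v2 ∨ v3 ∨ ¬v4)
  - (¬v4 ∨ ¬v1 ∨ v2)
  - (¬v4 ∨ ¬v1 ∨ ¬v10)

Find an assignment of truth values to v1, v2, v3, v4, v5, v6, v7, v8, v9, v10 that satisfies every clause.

v1=F  v2=F  v3=T  v4=T  v5=T  v6=F  v7=F  v8=F  v9=T  v10=T

Check each clause:
  1. (¬v1 ∨ v6 ∨ ¬v2) — ¬v1 is true.
  2. (¬v1 ∨ ¬v6 ∨ ¬v4) — ¬v6 is true.
  3. (¬v1 ∨ ¬v10 ∨ v8) — ¬v1 is true.
  4. (¬v2 ∨ ¬v3 ∨ ¬v9) — ¬v2 is true.
  5. (¬v6 ∨ v5 ∨ v1) — ¬v6 is true.
  6. (¬v7 ∨ v4 ∨ v10) — ¬v7 is true.
  7. (¬v3 ∨ v4 ∨ v2) — v4 is true.
  8. (v9 ∨ ¬v6 ∨ ¬v3) — v9 is true.
  9. (v6 ∨ v9 ∨ ¬v2) — v9 is true.
  10. (¬v2 ∨ v9 ∨ ¬v7) — ¬v7 is true.
  11. (v8 ∨ v3 ∨ v2) — v3 is true.
  12. (¬v2 ∨ ¬v6 ∨ v10) — ¬v6 is true.
  13. (¬v8 ∨ v3 ∨ ¬v6) — ¬v8 is true.
  14. (v4 ∨ v5 ∨ v7) — v4 is true.
  15. (¬v10 ∨ ¬v2 ∨ v5) — v5 is true.
  16. (v9 ∨ ¬v3 ∨ v6) — v9 is true.
  17. (¬v2 ∨ ¬v9 ∨ ¬v10) — ¬v2 is true.
  18. (¬v8 ∨ v5 ∨ v6) — ¬v8 is true.
  19. (¬v8 ∨ ¬v10 ∨ ¬v4) — ¬v8 is true.
  20. (¬v4 ∨ v2 ∨ v3) — v3 is true.
  21. (v2 ∨ ¬v4 ∨ ¬v1) — ¬v1 is true.
  22. (¬v10 ∨ ¬v4 ∨ ¬v1) — ¬v1 is true.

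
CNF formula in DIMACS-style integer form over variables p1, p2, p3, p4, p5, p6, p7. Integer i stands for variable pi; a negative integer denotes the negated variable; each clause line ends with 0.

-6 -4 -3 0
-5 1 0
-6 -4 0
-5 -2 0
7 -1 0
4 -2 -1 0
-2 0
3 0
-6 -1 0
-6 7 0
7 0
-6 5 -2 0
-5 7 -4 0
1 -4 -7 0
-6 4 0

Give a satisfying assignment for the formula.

p1=F  p2=F  p3=T  p4=F  p5=F  p6=F  p7=T

The clause (¬p2) is unit: p2 must be False.
(p3) is a unit clause, so p3 = True.
The clause (p7) is unit: p7 must be True.
p5 occurs only negated in the remaining clauses — set p5 = False.
Pure literal: p6 appears only negated; assign p6 = False.
Branch on p1: take p1 = False.
  then p4 is forced to False.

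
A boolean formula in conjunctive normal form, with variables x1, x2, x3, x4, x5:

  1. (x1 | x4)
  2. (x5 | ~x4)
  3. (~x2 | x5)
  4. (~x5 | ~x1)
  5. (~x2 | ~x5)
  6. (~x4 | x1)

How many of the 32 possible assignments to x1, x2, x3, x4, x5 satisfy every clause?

The models are:
  x1=1 x2=0 x3=0 x4=0 x5=0
  x1=1 x2=0 x3=1 x4=0 x5=0
Count: 2.

2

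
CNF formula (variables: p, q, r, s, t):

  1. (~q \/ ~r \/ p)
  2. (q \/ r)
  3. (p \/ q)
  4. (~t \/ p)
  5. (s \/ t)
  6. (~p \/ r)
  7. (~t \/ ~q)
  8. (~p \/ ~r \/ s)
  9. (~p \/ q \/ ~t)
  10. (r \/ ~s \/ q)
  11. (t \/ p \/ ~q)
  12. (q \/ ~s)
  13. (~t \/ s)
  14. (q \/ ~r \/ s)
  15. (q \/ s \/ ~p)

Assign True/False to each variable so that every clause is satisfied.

Branch on p: take p = True.
  then r is forced to True.
  then s is forced to True.
  then q is forced to True.
  then t is forced to False.

p=T, q=T, r=T, s=T, t=F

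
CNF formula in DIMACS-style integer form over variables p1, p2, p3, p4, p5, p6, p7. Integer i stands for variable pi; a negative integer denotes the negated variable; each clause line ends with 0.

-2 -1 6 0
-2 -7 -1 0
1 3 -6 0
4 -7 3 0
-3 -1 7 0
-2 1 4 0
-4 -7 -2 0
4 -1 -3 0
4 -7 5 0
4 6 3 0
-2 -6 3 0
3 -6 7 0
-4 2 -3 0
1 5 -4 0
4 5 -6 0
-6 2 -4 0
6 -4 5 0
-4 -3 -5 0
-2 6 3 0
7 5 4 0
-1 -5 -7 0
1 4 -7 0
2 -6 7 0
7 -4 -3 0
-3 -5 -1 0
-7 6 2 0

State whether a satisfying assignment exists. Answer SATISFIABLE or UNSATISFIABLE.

Try p1 = True.
Branch on p2: take p2 = False.
Set p3 = False and propagate.
For the remaining variables, p4 = True, p5 = True, p6 = False, p7 = False works.
Every clause has at least one true literal under this assignment.
So p1=1, p2=0, p3=0, p4=1, p5=1, p6=0, p7=0 is a satisfying assignment.

SATISFIABLE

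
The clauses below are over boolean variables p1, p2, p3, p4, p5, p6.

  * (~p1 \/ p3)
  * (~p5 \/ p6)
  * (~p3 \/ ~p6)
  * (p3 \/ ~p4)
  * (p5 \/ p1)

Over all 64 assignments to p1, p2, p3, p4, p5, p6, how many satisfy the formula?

Satisfying assignments:
  p1=0 p2=0 p3=0 p4=0 p5=1 p6=1
  p1=0 p2=1 p3=0 p4=0 p5=1 p6=1
  p1=1 p2=0 p3=1 p4=0 p5=0 p6=0
  p1=1 p2=0 p3=1 p4=1 p5=0 p6=0
  p1=1 p2=1 p3=1 p4=0 p5=0 p6=0
  p1=1 p2=1 p3=1 p4=1 p5=0 p6=0
That's 6 in total.

6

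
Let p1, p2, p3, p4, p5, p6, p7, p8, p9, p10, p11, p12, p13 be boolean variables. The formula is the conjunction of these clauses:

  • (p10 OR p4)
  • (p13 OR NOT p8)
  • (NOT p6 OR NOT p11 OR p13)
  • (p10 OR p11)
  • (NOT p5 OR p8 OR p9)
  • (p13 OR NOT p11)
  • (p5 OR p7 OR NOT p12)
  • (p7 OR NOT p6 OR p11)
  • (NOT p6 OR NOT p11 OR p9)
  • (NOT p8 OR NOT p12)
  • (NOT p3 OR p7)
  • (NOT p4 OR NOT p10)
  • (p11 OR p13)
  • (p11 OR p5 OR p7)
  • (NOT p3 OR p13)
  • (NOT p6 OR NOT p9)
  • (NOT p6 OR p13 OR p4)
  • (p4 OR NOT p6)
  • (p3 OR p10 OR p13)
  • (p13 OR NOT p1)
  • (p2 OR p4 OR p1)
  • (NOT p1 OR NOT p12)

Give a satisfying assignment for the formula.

p1=False  p2=True  p3=False  p4=False  p5=False  p6=False  p7=False  p8=False  p9=True  p10=True  p11=True  p12=False  p13=True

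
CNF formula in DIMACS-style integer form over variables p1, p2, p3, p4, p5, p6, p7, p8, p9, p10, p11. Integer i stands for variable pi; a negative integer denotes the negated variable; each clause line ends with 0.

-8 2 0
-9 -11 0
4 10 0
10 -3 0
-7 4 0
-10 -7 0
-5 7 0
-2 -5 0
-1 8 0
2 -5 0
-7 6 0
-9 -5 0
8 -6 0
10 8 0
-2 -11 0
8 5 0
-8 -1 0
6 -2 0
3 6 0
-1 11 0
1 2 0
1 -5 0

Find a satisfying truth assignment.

Pure literal: p4 appears only positively; assign p4 = True.
Pure literal: p9 appears only negated; assign p9 = False.
Branch on p1: take p1 = False.
  then p2 is forced to True.
  then p5 is forced to False.
  then p11 is forced to False.
  then p8 is forced to True.
  then p6 is forced to True.
Try p3 = True.
  then p10 is forced to True.
  then p7 is forced to False.

p1=0, p2=1, p3=1, p4=1, p5=0, p6=1, p7=0, p8=1, p9=0, p10=1, p11=0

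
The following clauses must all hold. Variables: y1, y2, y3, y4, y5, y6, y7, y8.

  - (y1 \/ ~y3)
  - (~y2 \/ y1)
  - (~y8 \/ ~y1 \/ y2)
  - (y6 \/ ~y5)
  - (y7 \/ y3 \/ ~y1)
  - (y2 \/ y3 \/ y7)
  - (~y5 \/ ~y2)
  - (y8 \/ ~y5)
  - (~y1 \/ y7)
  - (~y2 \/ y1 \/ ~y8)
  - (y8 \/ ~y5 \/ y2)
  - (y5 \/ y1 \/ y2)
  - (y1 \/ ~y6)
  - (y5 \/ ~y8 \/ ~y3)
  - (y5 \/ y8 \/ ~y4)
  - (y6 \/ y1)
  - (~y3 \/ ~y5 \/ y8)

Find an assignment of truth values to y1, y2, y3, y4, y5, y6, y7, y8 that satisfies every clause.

Pure literal: y4 appears only negated; assign y4 = False.
y7 occurs only positively in the remaining clauses — set y7 = True.
Branch on y1: take y1 = True.
Set y2 = True and propagate.
  then y5 is forced to False.
For the remaining variables, y3 = False, y6 = True, y8 = False works.

y1 = T, y2 = T, y3 = F, y4 = F, y5 = F, y6 = T, y7 = T, y8 = F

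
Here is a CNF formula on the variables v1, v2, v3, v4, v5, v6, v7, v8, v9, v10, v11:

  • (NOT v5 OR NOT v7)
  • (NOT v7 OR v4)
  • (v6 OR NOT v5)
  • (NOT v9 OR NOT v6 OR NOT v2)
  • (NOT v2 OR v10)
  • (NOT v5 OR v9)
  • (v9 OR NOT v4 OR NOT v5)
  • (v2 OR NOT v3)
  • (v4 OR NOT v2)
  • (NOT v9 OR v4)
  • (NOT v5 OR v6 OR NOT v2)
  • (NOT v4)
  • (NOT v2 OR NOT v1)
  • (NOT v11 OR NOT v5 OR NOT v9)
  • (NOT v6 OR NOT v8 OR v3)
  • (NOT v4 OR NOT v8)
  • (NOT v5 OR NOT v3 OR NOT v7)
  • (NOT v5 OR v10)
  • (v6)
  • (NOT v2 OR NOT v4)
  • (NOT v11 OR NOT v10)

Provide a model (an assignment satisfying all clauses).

v1=True, v2=False, v3=False, v4=False, v5=False, v6=True, v7=False, v8=False, v9=False, v10=False, v11=False

(NOT v4) is a unit clause, so v4 = False.
The clause (NOT v7) is unit: v7 must be False.
The clause (NOT v2) is unit: v2 must be False.
(NOT v3) is a unit clause, so v3 = False.
(NOT v9) is a unit clause, so v9 = False.
The clause (NOT v5) is unit: v5 must be False.
The clause (v6) is unit: v6 must be True.
(NOT v8) is a unit clause, so v8 = False.
v10 occurs only negated in the remaining clauses — set v10 = False.
v11 occurs only negated in the remaining clauses — set v11 = False.
v1 is now unconstrained; take v1 = True.
Every clause has at least one true literal under this assignment.
Check each clause:
  1. (NOT v5 OR NOT v7) — NOT v7 is true.
  2. (v4 OR NOT v7) — NOT v7 is true.
  3. (NOT v5 OR v6) — NOT v5 is true.
  4. (NOT v9 OR NOT v6 OR NOT v2) — NOT v2 is true.
  5. (NOT v2 OR v10) — NOT v2 is true.
  6. (v9 OR NOT v5) — NOT v5 is true.
  7. (NOT v4 OR v9 OR NOT v5) — NOT v5 is true.
  8. (NOT v3 OR v2) — NOT v3 is true.
  9. (v4 OR NOT v2) — NOT v2 is true.
  10. (v4 OR NOT v9) — NOT v9 is true.
  11. (NOT v5 OR NOT v2 OR v6) — NOT v5 is true.
  12. (NOT v4) — NOT v4 is true.
  13. (NOT v2 OR NOT v1) — NOT v2 is true.
  14. (NOT v5 OR NOT v11 OR NOT v9) — NOT v5 is true.
  15. (NOT v8 OR NOT v6 OR v3) — NOT v8 is true.
  16. (NOT v4 OR NOT v8) — NOT v8 is true.
  17. (NOT v7 OR NOT v3 OR NOT v5) — NOT v7 is true.
  18. (v10 OR NOT v5) — NOT v5 is true.
  19. (v6) — v6 is true.
  20. (NOT v2 OR NOT v4) — NOT v4 is true.
  21. (NOT v10 OR NOT v11) — NOT v11 is true.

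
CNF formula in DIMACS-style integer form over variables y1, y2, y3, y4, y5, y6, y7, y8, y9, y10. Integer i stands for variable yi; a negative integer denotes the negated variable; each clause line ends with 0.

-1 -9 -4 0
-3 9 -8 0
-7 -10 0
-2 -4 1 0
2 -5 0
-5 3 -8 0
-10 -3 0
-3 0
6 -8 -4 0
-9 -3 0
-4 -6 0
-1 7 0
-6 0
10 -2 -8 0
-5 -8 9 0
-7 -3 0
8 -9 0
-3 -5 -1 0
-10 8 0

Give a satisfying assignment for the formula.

y1 = 0, y2 = 1, y3 = 0, y4 = 0, y5 = 0, y6 = 0, y7 = 1, y8 = 0, y9 = 0, y10 = 0

Unit propagation: (!y3) forces y3 = False.
The clause (!y6) is unit: y6 must be False.
y4 occurs only negated in the remaining clauses — set y4 = False.
Pure literal: y5 appears only negated; assign y5 = False.
Branch on y1: take y1 = False.
Try y2 = True.
Try y7 = True.
  then y10 is forced to False.
  then y8 is forced to False.
  then y9 is forced to False.
Every clause has at least one true literal under this assignment.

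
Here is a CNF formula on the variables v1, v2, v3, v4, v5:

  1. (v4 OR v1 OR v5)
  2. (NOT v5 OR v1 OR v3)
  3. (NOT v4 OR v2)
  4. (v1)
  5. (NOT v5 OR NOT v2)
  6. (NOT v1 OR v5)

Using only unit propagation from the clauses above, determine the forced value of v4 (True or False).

Unit clause (v1) sets v1 = True.
From (v5 OR NOT v1) and v1 = True: v5 = True.
(NOT v5 OR NOT v2): since v5 = True, the clause reduces to (NOT v2). v2 = False.
In (NOT v4 OR v2), v2 is now false; NOT v4 must hold, so v4 = False.

False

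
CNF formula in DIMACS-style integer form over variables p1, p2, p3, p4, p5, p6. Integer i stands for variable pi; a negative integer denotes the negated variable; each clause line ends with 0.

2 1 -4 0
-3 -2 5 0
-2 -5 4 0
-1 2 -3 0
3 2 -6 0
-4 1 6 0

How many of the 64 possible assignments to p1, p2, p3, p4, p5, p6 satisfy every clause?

23

Split on p2, then p1.
  p2=T, p1=T: p6 free; 4 ways for (p3,p4,p5) × 2^1 = 8.
  p2=T, p1=F: 5 of the 16 assignments to (p3,p4,p5,p6) work.
  p2=F, p1=T: remaining (p3,p4,p5,p6) ∈ {(F,F,F,F); (F,F,T,F); (F,T,F,F); (F,T,T,F)} — 4.
  p2=F, p1=F: p5 free; 3 ways for (p3,p4,p6) × 2^1 = 6.
Total: 8 + 5 + 4 + 6 = 23.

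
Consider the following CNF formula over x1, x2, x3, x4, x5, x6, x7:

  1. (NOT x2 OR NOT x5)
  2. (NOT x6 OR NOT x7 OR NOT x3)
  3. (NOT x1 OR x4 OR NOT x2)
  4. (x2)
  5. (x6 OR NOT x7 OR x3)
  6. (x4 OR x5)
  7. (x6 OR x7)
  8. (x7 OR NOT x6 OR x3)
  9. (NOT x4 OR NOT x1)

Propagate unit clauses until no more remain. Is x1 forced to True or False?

False

Unit clause (x2) sets x2 = True.
From (NOT x5 OR NOT x2) and x2 = True: x5 = False.
(x4 OR x5): since x5 = False, the clause reduces to (x4). x4 = True.
From (NOT x4 OR NOT x1) and x4 = True: x1 = False.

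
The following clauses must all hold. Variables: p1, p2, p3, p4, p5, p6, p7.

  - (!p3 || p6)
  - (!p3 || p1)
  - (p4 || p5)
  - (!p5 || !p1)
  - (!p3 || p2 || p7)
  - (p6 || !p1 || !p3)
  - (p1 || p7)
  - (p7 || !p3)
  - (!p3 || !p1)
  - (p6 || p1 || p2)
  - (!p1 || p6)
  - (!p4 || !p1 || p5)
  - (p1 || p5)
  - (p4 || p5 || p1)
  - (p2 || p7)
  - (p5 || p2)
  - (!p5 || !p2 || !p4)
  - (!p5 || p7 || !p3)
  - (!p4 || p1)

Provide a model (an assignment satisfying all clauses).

Pure literal: p3 appears only negated; assign p3 = False.
Pure literal: p6 appears only positively; assign p6 = True.
Branch on p1: take p1 = False.
  then p7 is forced to True.
  then p5 is forced to True.
  then p4 is forced to False.
p2 is now unconstrained; take p2 = False.

p1=F, p2=F, p3=F, p4=F, p5=T, p6=T, p7=T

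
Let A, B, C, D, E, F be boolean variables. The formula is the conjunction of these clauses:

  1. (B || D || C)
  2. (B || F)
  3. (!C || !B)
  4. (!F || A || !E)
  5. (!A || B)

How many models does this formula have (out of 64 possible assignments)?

17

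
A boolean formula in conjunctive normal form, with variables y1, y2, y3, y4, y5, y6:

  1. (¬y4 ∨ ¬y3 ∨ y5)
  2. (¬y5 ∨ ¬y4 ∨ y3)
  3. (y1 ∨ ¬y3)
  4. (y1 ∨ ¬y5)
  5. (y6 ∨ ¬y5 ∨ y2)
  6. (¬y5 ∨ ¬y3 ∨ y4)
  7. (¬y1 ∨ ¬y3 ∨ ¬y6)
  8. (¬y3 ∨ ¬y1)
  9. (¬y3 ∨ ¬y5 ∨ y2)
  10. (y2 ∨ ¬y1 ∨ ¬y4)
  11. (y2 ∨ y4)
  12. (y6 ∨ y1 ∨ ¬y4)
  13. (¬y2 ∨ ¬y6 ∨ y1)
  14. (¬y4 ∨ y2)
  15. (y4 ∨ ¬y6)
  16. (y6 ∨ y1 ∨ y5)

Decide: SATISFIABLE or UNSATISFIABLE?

Branch on y1: take y1 = True.
  then y3 is forced to False.
For the remaining variables, y2 = True, y4 = False, y5 = True, y6 = False works.
So y1 = True, y2 = True, y3 = False, y4 = False, y5 = True, y6 = False is a satisfying assignment.

SATISFIABLE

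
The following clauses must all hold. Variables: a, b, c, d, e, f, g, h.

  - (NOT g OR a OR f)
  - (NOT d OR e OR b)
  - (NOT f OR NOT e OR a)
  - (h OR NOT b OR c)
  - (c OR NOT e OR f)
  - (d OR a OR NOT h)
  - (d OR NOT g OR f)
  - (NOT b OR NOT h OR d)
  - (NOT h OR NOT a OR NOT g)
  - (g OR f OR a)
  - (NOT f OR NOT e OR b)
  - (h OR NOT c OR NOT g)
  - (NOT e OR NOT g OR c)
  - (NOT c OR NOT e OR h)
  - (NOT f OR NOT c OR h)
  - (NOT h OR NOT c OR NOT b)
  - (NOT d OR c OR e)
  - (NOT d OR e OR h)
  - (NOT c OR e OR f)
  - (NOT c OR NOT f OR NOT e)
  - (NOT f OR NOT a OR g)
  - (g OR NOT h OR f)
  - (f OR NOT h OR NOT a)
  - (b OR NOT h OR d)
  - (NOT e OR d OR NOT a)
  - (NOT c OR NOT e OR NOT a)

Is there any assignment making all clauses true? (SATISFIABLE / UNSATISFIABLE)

Branch on a: take a = True.
Try b = False.
Set c = False and propagate.
The remaining clauses are satisfied by d = False, e = False, f = True, g = True, h = False.
So a = True, b = False, c = False, d = False, e = False, f = True, g = True, h = False is a satisfying assignment.

SATISFIABLE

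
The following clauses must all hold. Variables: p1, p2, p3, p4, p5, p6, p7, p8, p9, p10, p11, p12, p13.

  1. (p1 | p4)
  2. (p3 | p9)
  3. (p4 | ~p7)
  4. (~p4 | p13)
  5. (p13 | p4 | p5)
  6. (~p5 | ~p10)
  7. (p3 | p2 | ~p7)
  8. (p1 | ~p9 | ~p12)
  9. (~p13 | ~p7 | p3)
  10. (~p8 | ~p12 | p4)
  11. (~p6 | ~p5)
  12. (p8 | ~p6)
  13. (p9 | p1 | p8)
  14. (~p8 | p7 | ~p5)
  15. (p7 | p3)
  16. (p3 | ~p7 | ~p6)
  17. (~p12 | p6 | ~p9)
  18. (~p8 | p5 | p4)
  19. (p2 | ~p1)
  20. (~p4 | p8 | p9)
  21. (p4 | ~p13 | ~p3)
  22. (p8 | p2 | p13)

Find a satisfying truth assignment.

p2 occurs only positively in the remaining clauses — set p2 = True.
Pure literal: p10 appears only negated; assign p10 = False.
Branch on p1: take p1 = True.
Try p3 = True.
The remaining clauses are satisfied by p4 = True, p5 = False, p6 = True, p7 = True, p8 = True, p9 = False, p11 = False, p12 = True, p13 = True.
Every clause has at least one true literal under this assignment.

p1 = T  p2 = T  p3 = T  p4 = T  p5 = F  p6 = T  p7 = T  p8 = T  p9 = F  p10 = F  p11 = F  p12 = T  p13 = T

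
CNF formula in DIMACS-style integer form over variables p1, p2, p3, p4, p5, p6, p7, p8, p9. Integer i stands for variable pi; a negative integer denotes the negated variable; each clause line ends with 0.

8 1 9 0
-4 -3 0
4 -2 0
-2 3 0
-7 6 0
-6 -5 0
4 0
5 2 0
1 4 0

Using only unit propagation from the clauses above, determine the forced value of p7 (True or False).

False

(p4) is a unit clause: p4 = True.
(¬p3 ∨ ¬p4) with p4 = True leaves only ¬p3, so p3 = False.
From (p3 ∨ ¬p2) and p3 = False: p2 = False.
In (p2 ∨ p5), p2 is now false; p5 must hold, so p5 = True.
In (¬p5 ∨ ¬p6), ¬p5 is now false; ¬p6 must hold, so p6 = False.
From (¬p7 ∨ p6) and p6 = False: p7 = False.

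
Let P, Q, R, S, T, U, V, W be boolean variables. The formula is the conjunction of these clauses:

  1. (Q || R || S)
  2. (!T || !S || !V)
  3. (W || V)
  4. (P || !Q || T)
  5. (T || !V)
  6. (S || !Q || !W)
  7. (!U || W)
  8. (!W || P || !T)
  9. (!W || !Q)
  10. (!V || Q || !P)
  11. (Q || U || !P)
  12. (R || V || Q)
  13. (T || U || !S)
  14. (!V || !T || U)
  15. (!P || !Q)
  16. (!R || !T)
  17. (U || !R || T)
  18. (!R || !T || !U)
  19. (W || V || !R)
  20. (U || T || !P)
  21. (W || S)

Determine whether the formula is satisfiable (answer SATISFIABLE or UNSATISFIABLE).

SATISFIABLE

Branch on P: take P = False.
The remaining clauses are satisfied by Q = False, R = True, S = True, T = False, U = True, V = False, W = True.
So P=False, Q=False, R=True, S=True, T=False, U=True, V=False, W=True is a satisfying assignment.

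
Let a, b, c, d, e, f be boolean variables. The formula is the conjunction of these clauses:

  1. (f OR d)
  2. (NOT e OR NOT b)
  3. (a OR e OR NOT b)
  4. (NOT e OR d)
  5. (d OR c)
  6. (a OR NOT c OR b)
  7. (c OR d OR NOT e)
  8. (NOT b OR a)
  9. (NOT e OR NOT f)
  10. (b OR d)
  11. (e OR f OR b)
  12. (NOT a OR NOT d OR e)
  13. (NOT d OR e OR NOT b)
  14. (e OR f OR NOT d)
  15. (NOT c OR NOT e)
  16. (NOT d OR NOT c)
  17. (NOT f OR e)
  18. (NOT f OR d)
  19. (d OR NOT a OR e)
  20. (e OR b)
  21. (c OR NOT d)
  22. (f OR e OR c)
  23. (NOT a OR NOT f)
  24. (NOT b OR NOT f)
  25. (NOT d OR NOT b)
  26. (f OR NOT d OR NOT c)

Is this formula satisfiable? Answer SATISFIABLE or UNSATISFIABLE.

UNSATISFIABLE

d = True:
  propagation gives c=False; an empty clause results — contradiction.
d = False:
  propagation gives f=True; an empty clause results — contradiction.
Every branch closes, so no satisfying assignment exists.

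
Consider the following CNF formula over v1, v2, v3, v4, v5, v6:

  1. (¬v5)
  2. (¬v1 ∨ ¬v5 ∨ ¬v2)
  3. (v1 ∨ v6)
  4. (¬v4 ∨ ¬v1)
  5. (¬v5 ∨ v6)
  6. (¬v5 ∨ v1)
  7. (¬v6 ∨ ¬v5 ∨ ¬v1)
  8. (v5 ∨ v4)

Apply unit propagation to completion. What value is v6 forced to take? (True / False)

(¬v5) stands alone — v5 = False.
From (v5 ∨ v4) and v5 = False: v4 = True.
From (¬v4 ∨ ¬v1) and v4 = True: v1 = False.
From (v1 ∨ v6) and v1 = False: v6 = True.

True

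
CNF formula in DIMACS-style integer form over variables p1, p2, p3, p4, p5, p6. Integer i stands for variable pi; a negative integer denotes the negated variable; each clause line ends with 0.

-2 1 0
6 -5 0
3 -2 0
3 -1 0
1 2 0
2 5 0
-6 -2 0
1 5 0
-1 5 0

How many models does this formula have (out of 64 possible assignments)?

The models are:
  p1=T p2=F p3=T p4=F p5=T p6=T
  p1=T p2=F p3=T p4=T p5=T p6=T
Count: 2.

2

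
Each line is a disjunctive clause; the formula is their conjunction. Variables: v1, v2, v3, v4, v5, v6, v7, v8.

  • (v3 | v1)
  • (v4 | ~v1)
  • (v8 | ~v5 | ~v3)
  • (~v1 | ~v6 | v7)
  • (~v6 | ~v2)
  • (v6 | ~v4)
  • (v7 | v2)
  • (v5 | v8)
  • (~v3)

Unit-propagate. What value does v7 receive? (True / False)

True

(~v3) stands alone — v3 = False.
(v3 | v1): since v3 = False, the clause reduces to (v1). v1 = True.
(~v1 | v4): since v1 = True, the clause reduces to (v4). v4 = True.
(~v4 | v6): since v4 = True, the clause reduces to (v6). v6 = True.
In (v7 | ~v6 | ~v1), ~v6, ~v1 are now false; v7 must hold, so v7 = True.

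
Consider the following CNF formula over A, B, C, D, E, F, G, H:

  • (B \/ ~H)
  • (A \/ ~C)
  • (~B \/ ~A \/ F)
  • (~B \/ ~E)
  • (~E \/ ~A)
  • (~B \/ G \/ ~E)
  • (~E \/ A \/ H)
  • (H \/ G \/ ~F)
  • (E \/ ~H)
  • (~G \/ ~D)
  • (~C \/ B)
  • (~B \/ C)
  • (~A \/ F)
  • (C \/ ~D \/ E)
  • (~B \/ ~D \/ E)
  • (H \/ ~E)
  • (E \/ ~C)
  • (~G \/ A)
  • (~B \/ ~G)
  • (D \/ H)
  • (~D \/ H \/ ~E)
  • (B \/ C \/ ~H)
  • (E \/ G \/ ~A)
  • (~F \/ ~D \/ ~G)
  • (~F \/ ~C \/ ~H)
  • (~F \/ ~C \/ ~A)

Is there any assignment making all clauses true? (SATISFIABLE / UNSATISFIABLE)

E = True:
  propagation gives B=False, H=False; an empty clause results — contradiction.
E = False:
  propagation gives H=False, C=False, B=False, D=False; an empty clause results — contradiction.
Every branch closes, so no satisfying assignment exists.

UNSATISFIABLE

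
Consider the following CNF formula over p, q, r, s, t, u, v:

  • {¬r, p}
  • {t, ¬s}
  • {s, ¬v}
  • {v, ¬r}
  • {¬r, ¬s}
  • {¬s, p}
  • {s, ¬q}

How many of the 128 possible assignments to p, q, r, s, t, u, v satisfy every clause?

16

Case analysis on s and r:
  s=T, r=T: a clause becomes empty — 0.
  s=T, r=F: forces p=T; t=T; q, u, v free → 2^3 = 8.
  s=F, r=T: a clause becomes empty — 0.
  s=F, r=F: forces q=F; v=F; p, t, u free → 2^3 = 8.
Total: 0 + 8 + 0 + 8 = 16.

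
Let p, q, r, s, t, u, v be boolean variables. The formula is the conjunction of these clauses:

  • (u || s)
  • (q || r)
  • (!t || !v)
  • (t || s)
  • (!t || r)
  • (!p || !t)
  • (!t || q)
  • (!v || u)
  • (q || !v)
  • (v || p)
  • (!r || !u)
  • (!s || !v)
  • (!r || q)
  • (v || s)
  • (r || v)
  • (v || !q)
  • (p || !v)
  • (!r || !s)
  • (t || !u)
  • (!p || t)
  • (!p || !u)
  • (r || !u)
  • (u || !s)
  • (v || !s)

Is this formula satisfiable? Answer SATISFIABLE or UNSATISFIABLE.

UNSATISFIABLE

v = True:
  propagation gives t=False, s=True; an empty clause results — contradiction.
v = False:
  propagation gives p=True, t=False; an empty clause results — contradiction.
Every branch closes, so no satisfying assignment exists.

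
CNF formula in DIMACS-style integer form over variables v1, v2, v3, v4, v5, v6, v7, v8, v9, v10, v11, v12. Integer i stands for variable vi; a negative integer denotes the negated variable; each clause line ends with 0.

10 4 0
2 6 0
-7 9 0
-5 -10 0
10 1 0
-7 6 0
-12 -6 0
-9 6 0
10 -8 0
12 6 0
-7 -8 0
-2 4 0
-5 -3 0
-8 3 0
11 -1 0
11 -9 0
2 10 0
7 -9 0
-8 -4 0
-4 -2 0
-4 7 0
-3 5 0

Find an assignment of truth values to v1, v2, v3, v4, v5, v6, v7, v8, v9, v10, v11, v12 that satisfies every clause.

Pure literal: v8 appears only negated; assign v8 = False.
v11 occurs only positively in the remaining clauses — set v11 = True.
Try v1 = False.
  then v10 is forced to True.
  then v5 is forced to False.
  then v3 is forced to False.
Set v2 = False and propagate.
  then v6 is forced to True.
  then v12 is forced to False.
The remaining clauses are satisfied by v4 = True, v7 = True, v9 = True.
Every clause has at least one true literal under this assignment.
Check each clause:
  1. (v10 | v4) — v10 is true.
  2. (v6 | v2) — v6 is true.
  3. (v9 | ~v7) — v9 is true.
  4. (~v10 | ~v5) — ~v5 is true.
  5. (v1 | v10) — v10 is true.
  6. (~v7 | v6) — v6 is true.
  7. (~v12 | ~v6) — ~v12 is true.
  8. (~v9 | v6) — v6 is true.
  9. (v10 | ~v8) — ~v8 is true.
  10. (v6 | v12) — v6 is true.
  11. (~v7 | ~v8) — ~v8 is true.
  12. (v4 | ~v2) — v4 is true.
  13. (~v3 | ~v5) — ~v5 is true.
  14. (~v8 | v3) — ~v8 is true.
  15. (~v1 | v11) — v11 is true.
  16. (v11 | ~v9) — v11 is true.
  17. (v10 | v2) — v10 is true.
  18. (~v9 | v7) — v7 is true.
  19. (~v4 | ~v8) — ~v8 is true.
  20. (~v2 | ~v4) — ~v2 is true.
  21. (v7 | ~v4) — v7 is true.
  22. (~v3 | v5) — ~v3 is true.

v1 = F  v2 = F  v3 = F  v4 = T  v5 = F  v6 = T  v7 = T  v8 = F  v9 = T  v10 = T  v11 = T  v12 = F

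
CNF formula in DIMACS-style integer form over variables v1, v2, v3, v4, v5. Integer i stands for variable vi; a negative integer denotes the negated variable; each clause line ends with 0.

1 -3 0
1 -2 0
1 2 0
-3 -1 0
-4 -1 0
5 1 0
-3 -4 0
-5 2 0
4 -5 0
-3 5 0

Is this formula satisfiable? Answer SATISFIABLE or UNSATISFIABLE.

SATISFIABLE

v3 occurs only negated in the remaining clauses — set v3 = False.
Try v1 = True.
  then v4 is forced to False.
  then v5 is forced to False.
v2 is now unconstrained; take v2 = True.
Every clause has at least one true literal under this assignment.
So v1=T  v2=T  v3=F  v4=F  v5=F is a satisfying assignment.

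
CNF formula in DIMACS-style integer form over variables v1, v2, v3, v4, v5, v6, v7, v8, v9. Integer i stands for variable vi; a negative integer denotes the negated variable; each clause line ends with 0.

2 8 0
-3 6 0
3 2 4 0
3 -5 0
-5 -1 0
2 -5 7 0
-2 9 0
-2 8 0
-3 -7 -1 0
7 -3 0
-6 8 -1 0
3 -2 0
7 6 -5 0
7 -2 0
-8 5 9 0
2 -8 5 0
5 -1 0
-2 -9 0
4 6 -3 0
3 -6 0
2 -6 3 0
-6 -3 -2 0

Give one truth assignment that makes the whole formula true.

v1=F  v2=F  v3=T  v4=F  v5=T  v6=T  v7=T  v8=T  v9=T

Check each clause:
  1. (v8 OR v2) — v8 is true.
  2. (v6 OR NOT v3) — v6 is true.
  3. (v4 OR v2 OR v3) — v3 is true.
  4. (NOT v5 OR v3) — v3 is true.
  5. (NOT v1 OR NOT v5) — NOT v1 is true.
  6. (v2 OR v7 OR NOT v5) — v7 is true.
  7. (NOT v2 OR v9) — v9 is true.
  8. (NOT v2 OR v8) — v8 is true.
  9. (NOT v3 OR NOT v1 OR NOT v7) — NOT v1 is true.
  10. (v7 OR NOT v3) — v7 is true.
  11. (v8 OR NOT v6 OR NOT v1) — v8 is true.
  12. (NOT v2 OR v3) — v3 is true.
  13. (v6 OR NOT v5 OR v7) — v6 is true.
  14. (v7 OR NOT v2) — NOT v2 is true.
  15. (v9 OR NOT v8 OR v5) — v9 is true.
  16. (v2 OR v5 OR NOT v8) — v5 is true.
  17. (v5 OR NOT v1) — v5 is true.
  18. (NOT v2 OR NOT v9) — NOT v2 is true.
  19. (v4 OR v6 OR NOT v3) — v6 is true.
  20. (v3 OR NOT v6) — v3 is true.
  21. (NOT v6 OR v2 OR v3) — v3 is true.
  22. (NOT v2 OR NOT v3 OR NOT v6) — NOT v2 is true.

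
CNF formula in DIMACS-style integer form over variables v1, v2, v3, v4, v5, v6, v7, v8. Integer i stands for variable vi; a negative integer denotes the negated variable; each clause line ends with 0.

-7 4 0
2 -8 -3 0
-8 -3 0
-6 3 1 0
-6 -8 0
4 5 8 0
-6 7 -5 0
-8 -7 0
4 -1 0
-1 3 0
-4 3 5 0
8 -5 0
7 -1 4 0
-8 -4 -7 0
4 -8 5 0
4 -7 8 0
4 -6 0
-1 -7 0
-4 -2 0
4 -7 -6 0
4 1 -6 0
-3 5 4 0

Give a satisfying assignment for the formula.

v1=False, v2=False, v3=False, v4=True, v5=True, v6=False, v7=False, v8=True

Pure literal: v6 appears only negated; assign v6 = False.
Try v1 = False.
Branch on v2: take v2 = False.
For the remaining variables, v3 = False, v4 = True, v5 = True, v7 = False, v8 = True works.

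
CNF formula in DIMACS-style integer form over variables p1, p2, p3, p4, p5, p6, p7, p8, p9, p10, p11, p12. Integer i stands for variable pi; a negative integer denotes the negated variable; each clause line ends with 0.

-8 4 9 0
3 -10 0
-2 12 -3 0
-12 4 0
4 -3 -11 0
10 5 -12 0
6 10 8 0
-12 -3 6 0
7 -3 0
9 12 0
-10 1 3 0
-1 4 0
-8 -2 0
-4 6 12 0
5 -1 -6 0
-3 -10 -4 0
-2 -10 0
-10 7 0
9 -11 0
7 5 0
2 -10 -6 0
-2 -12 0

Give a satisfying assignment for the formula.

p1=False  p2=False  p3=False  p4=True  p5=True  p6=True  p7=False  p8=True  p9=False  p10=False  p11=False  p12=True

Pure literal: p5 appears only positively; assign p5 = True.
p11 occurs only negated in the remaining clauses — set p11 = False.
Branch on p1: take p1 = False.
Branch on p2: take p2 = False.
Branch on p3: take p3 = False.
  then p10 is forced to False.
The remaining clauses are satisfied by p4 = True, p6 = True, p7 = False, p8 = True, p9 = False, p12 = True.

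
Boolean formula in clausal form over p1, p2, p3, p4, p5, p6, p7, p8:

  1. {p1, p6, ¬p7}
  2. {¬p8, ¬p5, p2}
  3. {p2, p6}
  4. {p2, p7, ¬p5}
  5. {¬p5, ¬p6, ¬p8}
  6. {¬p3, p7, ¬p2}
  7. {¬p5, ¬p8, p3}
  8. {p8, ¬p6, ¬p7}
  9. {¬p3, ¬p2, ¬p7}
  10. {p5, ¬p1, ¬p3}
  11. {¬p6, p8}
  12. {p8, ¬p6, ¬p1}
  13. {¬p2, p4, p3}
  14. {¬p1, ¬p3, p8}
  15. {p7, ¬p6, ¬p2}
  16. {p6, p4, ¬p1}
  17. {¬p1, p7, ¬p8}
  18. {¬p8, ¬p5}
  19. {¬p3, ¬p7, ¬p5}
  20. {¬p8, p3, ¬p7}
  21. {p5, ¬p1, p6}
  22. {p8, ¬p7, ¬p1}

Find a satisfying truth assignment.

p1 = False, p2 = False, p3 = True, p4 = False, p5 = False, p6 = True, p7 = False, p8 = True

Check each clause:
  1. {¬p7, p6, p1} — ¬p7 is true.
  2. {¬p5, ¬p8, p2} — ¬p5 is true.
  3. {p2, p6} — p6 is true.
  4. {¬p5, p7, p2} — ¬p5 is true.
  5. {¬p6, ¬p8, ¬p5} — ¬p5 is true.
  6. {¬p2, ¬p3, p7} — ¬p2 is true.
  7. {¬p5, p3, ¬p8} — p3 is true.
  8. {¬p6, ¬p7, p8} — p8 is true.
  9. {¬p7, ¬p2, ¬p3} — ¬p7 is true.
  10. {¬p1, p5, ¬p3} — ¬p1 is true.
  11. {¬p6, p8} — p8 is true.
  12. {¬p6, p8, ¬p1} — p8 is true.
  13. {p3, p4, ¬p2} — p3 is true.
  14. {¬p3, ¬p1, p8} — p8 is true.
  15. {¬p2, p7, ¬p6} — ¬p2 is true.
  16. {p6, ¬p1, p4} — ¬p1 is true.
  17. {¬p8, ¬p1, p7} — ¬p1 is true.
  18. {¬p5, ¬p8} — ¬p5 is true.
  19. {¬p7, ¬p3, ¬p5} — ¬p7 is true.
  20. {p3, ¬p8, ¬p7} — ¬p7 is true.
  21. {p5, p6, ¬p1} — ¬p1 is true.
  22. {p8, ¬p1, ¬p7} — p8 is true.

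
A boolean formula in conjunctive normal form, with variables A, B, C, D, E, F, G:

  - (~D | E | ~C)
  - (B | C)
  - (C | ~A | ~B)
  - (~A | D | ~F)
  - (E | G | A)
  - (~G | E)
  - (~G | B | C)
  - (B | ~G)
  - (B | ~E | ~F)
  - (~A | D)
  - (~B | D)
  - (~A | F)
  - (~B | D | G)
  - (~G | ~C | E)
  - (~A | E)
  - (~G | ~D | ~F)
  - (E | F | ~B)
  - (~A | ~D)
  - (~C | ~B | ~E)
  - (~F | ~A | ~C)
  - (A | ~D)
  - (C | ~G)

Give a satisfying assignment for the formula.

A = F, B = F, C = T, D = F, E = T, F = F, G = F

Check each clause:
  1. (~C | ~D | E) — ~D is true.
  2. (B | C) — C is true.
  3. (~A | C | ~B) — C is true.
  4. (~F | ~A | D) — ~F is true.
  5. (G | A | E) — E is true.
  6. (E | ~G) — ~G is true.
  7. (C | B | ~G) — ~G is true.
  8. (B | ~G) — ~G is true.
  9. (B | ~E | ~F) — ~F is true.
  10. (~A | D) — ~A is true.
  11. (D | ~B) — ~B is true.
  12. (F | ~A) — ~A is true.
  13. (~B | G | D) — ~B is true.
  14. (E | ~G | ~C) — ~G is true.
  15. (E | ~A) — E is true.
  16. (~G | ~D | ~F) — ~G is true.
  17. (~B | F | E) — E is true.
  18. (~A | ~D) — ~D is true.
  19. (~B | ~E | ~C) — ~B is true.
  20. (~A | ~C | ~F) — ~F is true.
  21. (A | ~D) — ~D is true.
  22. (~G | C) — ~G is true.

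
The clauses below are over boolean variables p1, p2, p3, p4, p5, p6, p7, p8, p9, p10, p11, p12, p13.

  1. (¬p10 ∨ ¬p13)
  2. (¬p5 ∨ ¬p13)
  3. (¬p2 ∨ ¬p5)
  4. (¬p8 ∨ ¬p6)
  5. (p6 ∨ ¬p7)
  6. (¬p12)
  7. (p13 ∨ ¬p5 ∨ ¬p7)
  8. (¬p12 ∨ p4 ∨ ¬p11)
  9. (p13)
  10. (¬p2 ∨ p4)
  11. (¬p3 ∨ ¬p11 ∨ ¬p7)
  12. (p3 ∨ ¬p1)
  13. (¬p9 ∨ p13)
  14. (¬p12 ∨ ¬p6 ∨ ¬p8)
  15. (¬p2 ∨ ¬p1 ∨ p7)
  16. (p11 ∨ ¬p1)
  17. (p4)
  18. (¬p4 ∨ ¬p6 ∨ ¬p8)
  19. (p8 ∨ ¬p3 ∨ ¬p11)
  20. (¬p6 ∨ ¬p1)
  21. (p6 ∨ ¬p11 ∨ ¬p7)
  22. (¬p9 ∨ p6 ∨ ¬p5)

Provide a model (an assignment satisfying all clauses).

p1=F, p2=F, p3=T, p4=T, p5=F, p6=F, p7=F, p8=T, p9=T, p10=F, p11=F, p12=F, p13=T

Unit propagation: (¬p12) forces p12 = False.
The clause (p13) is unit: p13 must be True.
Unit propagation: (¬p10) forces p10 = False.
(¬p5) is a unit clause, so p5 = False.
The clause (p4) is unit: p4 must be True.
p1 occurs only negated in the remaining clauses — set p1 = False.
Pure literal: p2 appears only negated; assign p2 = False.
Set p3 = True and propagate.
For the remaining variables, p6 = False, p7 = False, p8 = True, p9 = True, p11 = False works.
Check each clause:
  1. (¬p10 ∨ ¬p13) — ¬p10 is true.
  2. (¬p13 ∨ ¬p5) — ¬p5 is true.
  3. (¬p5 ∨ ¬p2) — ¬p5 is true.
  4. (¬p6 ∨ ¬p8) — ¬p6 is true.
  5. (p6 ∨ ¬p7) — ¬p7 is true.
  6. (¬p12) — ¬p12 is true.
  7. (¬p7 ∨ p13 ∨ ¬p5) — ¬p7 is true.
  8. (¬p11 ∨ ¬p12 ∨ p4) — ¬p12 is true.
  9. (p13) — p13 is true.
  10. (p4 ∨ ¬p2) — p4 is true.
  11. (¬p11 ∨ ¬p3 ∨ ¬p7) — ¬p7 is true.
  12. (p3 ∨ ¬p1) — p3 is true.
  13. (p13 ∨ ¬p9) — p13 is true.
  14. (¬p6 ∨ ¬p12 ∨ ¬p8) — ¬p6 is true.
  15. (¬p1 ∨ ¬p2 ∨ p7) — ¬p1 is true.
  16. (p11 ∨ ¬p1) — ¬p1 is true.
  17. (p4) — p4 is true.
  18. (¬p4 ∨ ¬p6 ∨ ¬p8) — ¬p6 is true.
  19. (¬p3 ∨ p8 ∨ ¬p11) — p8 is true.
  20. (¬p6 ∨ ¬p1) — ¬p6 is true.
  21. (p6 ∨ ¬p7 ∨ ¬p11) — ¬p7 is true.
  22. (p6 ∨ ¬p5 ∨ ¬p9) — ¬p5 is true.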